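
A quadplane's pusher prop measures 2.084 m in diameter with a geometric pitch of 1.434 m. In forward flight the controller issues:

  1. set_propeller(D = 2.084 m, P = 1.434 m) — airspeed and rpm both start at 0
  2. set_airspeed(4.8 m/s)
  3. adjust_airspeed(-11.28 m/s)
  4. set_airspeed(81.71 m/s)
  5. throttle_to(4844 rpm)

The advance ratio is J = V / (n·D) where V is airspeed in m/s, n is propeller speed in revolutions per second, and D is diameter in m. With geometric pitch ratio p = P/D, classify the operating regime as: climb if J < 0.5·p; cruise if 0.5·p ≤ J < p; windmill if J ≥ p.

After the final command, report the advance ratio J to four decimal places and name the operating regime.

set_propeller: D = 2.084 m, P = 1.434 m (p = P/D = 0.688100); state ← (V=0, rpm=0)
set_airspeed(4.8): V ← 4.8 m/s
adjust_airspeed(-11.28): V ← 4.8 -11.28 = -6.48 m/s
set_airspeed(81.71): V ← 81.71 m/s
throttle_to(4844): rpm ← 4844
final state: V = 81.71 m/s, rpm = 4844 → n = rpm/60 = 80.733333 rev/s
J = V / (n·D) = 81.71 / (80.733333 × 2.084) = 0.485651
regime bands: climb J<0.3440 | cruise [0.3440, 0.6881) | windmill J≥0.6881
J = 0.4857 → cruise

J = 0.4857, regime = cruise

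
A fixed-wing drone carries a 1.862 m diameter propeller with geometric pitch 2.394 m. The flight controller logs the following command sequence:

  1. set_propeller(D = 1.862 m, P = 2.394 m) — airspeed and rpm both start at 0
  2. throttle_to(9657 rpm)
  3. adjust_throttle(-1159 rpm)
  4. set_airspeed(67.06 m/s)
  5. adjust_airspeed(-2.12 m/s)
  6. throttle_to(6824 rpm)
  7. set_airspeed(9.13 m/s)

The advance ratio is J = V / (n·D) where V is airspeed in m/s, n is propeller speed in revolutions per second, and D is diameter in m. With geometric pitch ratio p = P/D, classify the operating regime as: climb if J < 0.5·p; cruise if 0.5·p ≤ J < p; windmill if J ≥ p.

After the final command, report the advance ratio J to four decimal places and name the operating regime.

set_propeller: D = 1.862 m, P = 2.394 m (p = P/D = 1.285714); state ← (V=0, rpm=0)
throttle_to(9657): rpm ← 9657
adjust_throttle(-1159): rpm ← 9657 -1159 = 8498
set_airspeed(67.06): V ← 67.06 m/s
adjust_airspeed(-2.12): V ← 67.06 -2.12 = 64.94 m/s
throttle_to(6824): rpm ← 6824
set_airspeed(9.13): V ← 9.13 m/s
final state: V = 9.13 m/s, rpm = 6824 → n = rpm/60 = 113.733333 rev/s
J = V / (n·D) = 9.13 / (113.733333 × 1.862) = 0.043113
regime bands: climb J<0.6429 | cruise [0.6429, 1.2857) | windmill J≥1.2857
J = 0.0431 → climb

J = 0.0431, regime = climb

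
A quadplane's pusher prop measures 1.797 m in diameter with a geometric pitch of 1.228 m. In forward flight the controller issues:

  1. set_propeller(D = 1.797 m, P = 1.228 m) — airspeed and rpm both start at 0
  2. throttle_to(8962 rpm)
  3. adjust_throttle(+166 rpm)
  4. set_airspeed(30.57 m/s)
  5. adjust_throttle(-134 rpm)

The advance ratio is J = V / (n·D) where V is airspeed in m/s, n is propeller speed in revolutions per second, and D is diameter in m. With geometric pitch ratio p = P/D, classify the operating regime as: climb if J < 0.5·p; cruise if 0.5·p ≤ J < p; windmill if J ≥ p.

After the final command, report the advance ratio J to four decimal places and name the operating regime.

J = 0.1135, regime = climb

set_propeller: D = 1.797 m, P = 1.228 m (p = P/D = 0.683361); state ← (V=0, rpm=0)
throttle_to(8962): rpm ← 8962
adjust_throttle(+166): rpm ← 8962 +166 = 9128
set_airspeed(30.57): V ← 30.57 m/s
adjust_throttle(-134): rpm ← 9128 -134 = 8994
final state: V = 30.57 m/s, rpm = 8994 → n = rpm/60 = 149.900000 rev/s
J = V / (n·D) = 30.57 / (149.900000 × 1.797) = 0.113487
regime bands: climb J<0.3417 | cruise [0.3417, 0.6834) | windmill J≥0.6834
J = 0.1135 → climb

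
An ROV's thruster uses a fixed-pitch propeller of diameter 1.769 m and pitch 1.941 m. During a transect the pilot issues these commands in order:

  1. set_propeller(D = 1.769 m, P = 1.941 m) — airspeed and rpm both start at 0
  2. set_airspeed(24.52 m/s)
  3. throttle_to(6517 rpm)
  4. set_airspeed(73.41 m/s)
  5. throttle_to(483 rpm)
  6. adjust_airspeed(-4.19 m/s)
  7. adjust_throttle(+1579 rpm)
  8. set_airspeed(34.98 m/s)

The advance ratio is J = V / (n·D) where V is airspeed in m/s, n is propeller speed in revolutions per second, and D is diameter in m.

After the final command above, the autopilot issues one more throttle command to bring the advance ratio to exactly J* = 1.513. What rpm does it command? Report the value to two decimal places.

rpm = 784.16

set_propeller: D = 1.769 m, P = 1.941 m (p = P/D = 1.097230); state ← (V=0, rpm=0)
set_airspeed(24.52): V ← 24.52 m/s
throttle_to(6517): rpm ← 6517
set_airspeed(73.41): V ← 73.41 m/s
throttle_to(483): rpm ← 483
adjust_airspeed(-4.19): V ← 73.41 -4.19 = 69.22 m/s
adjust_throttle(+1579): rpm ← 483 +1579 = 2062
set_airspeed(34.98): V ← 34.98 m/s
final state: V = 34.98 m/s, rpm = 2062 → n = rpm/60 = 34.366667 rev/s
target J* = 1.513; solve J* = V/(n·D) for n: n = V/(J*·D) = 34.98/(1.513 × 1.769) = 13.069322 rev/s
rpm = 60·n = 784.159295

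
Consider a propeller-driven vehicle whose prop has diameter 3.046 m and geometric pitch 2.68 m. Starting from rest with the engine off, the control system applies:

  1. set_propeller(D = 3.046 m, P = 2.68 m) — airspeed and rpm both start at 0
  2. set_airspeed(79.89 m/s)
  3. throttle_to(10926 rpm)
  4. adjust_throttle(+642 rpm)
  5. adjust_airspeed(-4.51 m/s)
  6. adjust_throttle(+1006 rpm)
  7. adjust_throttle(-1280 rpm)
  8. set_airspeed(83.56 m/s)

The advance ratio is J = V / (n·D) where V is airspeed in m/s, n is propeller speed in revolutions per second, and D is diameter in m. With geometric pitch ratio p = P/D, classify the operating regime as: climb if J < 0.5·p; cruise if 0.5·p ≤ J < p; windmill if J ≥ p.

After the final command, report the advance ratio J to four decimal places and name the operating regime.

J = 0.1457, regime = climb

set_propeller: D = 3.046 m, P = 2.68 m (p = P/D = 0.879842); state ← (V=0, rpm=0)
set_airspeed(79.89): V ← 79.89 m/s
throttle_to(10926): rpm ← 10926
adjust_throttle(+642): rpm ← 10926 +642 = 11568
adjust_airspeed(-4.51): V ← 79.89 -4.51 = 75.38 m/s
adjust_throttle(+1006): rpm ← 11568 +1006 = 12574
adjust_throttle(-1280): rpm ← 12574 -1280 = 11294
set_airspeed(83.56): V ← 83.56 m/s
final state: V = 83.56 m/s, rpm = 11294 → n = rpm/60 = 188.233333 rev/s
J = V / (n·D) = 83.56 / (188.233333 × 3.046) = 0.145738
regime bands: climb J<0.4399 | cruise [0.4399, 0.8798) | windmill J≥0.8798
J = 0.1457 → climb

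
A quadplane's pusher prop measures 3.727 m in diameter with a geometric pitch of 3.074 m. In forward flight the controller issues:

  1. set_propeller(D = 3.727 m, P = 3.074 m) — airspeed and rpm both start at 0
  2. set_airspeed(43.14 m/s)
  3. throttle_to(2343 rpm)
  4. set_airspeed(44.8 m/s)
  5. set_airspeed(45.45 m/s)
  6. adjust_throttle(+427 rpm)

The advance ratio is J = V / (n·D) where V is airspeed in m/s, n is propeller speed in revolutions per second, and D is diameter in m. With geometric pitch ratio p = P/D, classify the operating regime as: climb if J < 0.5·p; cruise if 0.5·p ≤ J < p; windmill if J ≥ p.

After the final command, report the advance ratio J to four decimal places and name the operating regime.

set_propeller: D = 3.727 m, P = 3.074 m (p = P/D = 0.824792); state ← (V=0, rpm=0)
set_airspeed(43.14): V ← 43.14 m/s
throttle_to(2343): rpm ← 2343
set_airspeed(44.8): V ← 44.8 m/s
set_airspeed(45.45): V ← 45.45 m/s
adjust_throttle(+427): rpm ← 2343 +427 = 2770
final state: V = 45.45 m/s, rpm = 2770 → n = rpm/60 = 46.166667 rev/s
J = V / (n·D) = 45.45 / (46.166667 × 3.727) = 0.264147
regime bands: climb J<0.4124 | cruise [0.4124, 0.8248) | windmill J≥0.8248
J = 0.2641 → climb

J = 0.2641, regime = climb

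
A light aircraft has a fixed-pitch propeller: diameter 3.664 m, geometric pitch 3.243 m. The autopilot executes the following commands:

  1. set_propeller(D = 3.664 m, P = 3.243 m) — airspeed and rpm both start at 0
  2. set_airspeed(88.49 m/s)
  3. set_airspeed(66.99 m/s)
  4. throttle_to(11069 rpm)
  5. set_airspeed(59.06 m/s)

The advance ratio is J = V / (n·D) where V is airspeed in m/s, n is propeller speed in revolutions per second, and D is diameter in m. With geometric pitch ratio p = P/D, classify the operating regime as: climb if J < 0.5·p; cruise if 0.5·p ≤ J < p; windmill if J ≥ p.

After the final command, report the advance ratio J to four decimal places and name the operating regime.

set_propeller: D = 3.664 m, P = 3.243 m (p = P/D = 0.885098); state ← (V=0, rpm=0)
set_airspeed(88.49): V ← 88.49 m/s
set_airspeed(66.99): V ← 66.99 m/s
throttle_to(11069): rpm ← 11069
set_airspeed(59.06): V ← 59.06 m/s
final state: V = 59.06 m/s, rpm = 11069 → n = rpm/60 = 184.483333 rev/s
J = V / (n·D) = 59.06 / (184.483333 × 3.664) = 0.087374
regime bands: climb J<0.4425 | cruise [0.4425, 0.8851) | windmill J≥0.8851
J = 0.0874 → climb

J = 0.0874, regime = climb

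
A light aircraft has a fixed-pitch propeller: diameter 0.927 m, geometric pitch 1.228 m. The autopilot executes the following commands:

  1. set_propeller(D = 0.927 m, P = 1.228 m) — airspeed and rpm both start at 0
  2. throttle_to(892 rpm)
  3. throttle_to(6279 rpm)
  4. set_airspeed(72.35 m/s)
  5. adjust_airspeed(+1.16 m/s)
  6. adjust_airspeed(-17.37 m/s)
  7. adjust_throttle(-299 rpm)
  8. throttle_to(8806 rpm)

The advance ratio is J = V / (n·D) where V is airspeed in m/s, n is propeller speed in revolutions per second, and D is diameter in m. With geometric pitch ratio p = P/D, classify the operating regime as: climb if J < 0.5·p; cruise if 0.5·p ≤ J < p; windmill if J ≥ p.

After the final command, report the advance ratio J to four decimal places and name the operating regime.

set_propeller: D = 0.927 m, P = 1.228 m (p = P/D = 1.324703); state ← (V=0, rpm=0)
throttle_to(892): rpm ← 892
throttle_to(6279): rpm ← 6279
set_airspeed(72.35): V ← 72.35 m/s
adjust_airspeed(+1.16): V ← 72.35 +1.16 = 73.51 m/s
adjust_airspeed(-17.37): V ← 73.51 -17.37 = 56.14 m/s
adjust_throttle(-299): rpm ← 6279 -299 = 5980
throttle_to(8806): rpm ← 8806
final state: V = 56.14 m/s, rpm = 8806 → n = rpm/60 = 146.766667 rev/s
J = V / (n·D) = 56.14 / (146.766667 × 0.927) = 0.412634
regime bands: climb J<0.6624 | cruise [0.6624, 1.3247) | windmill J≥1.3247
J = 0.4126 → climb

J = 0.4126, regime = climb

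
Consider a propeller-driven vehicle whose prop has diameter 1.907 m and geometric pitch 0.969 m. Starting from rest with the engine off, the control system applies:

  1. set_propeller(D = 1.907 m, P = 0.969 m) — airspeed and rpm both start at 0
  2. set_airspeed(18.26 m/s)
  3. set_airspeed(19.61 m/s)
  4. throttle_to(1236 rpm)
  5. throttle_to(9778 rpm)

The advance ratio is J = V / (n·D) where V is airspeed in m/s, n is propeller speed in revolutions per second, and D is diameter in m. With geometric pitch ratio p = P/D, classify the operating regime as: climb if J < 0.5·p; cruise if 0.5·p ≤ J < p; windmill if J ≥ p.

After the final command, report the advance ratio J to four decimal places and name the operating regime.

J = 0.0631, regime = climb

set_propeller: D = 1.907 m, P = 0.969 m (p = P/D = 0.508128); state ← (V=0, rpm=0)
set_airspeed(18.26): V ← 18.26 m/s
set_airspeed(19.61): V ← 19.61 m/s
throttle_to(1236): rpm ← 1236
throttle_to(9778): rpm ← 9778
final state: V = 19.61 m/s, rpm = 9778 → n = rpm/60 = 162.966667 rev/s
J = V / (n·D) = 19.61 / (162.966667 × 1.907) = 0.063100
regime bands: climb J<0.2541 | cruise [0.2541, 0.5081) | windmill J≥0.5081
J = 0.0631 → climb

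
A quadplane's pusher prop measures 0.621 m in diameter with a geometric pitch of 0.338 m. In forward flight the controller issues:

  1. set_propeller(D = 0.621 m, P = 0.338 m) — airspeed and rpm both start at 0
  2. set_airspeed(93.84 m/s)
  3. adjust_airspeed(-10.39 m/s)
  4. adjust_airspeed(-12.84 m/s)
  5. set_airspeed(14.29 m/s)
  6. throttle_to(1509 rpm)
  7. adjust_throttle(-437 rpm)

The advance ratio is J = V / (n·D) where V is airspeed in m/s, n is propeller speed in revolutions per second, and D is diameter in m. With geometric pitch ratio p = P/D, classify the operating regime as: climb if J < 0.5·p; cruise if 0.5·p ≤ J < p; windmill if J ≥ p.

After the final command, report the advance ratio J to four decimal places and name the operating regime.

J = 1.2879, regime = windmill

set_propeller: D = 0.621 m, P = 0.338 m (p = P/D = 0.544283); state ← (V=0, rpm=0)
set_airspeed(93.84): V ← 93.84 m/s
adjust_airspeed(-10.39): V ← 93.84 -10.39 = 83.45 m/s
adjust_airspeed(-12.84): V ← 83.45 -12.84 = 70.61 m/s
set_airspeed(14.29): V ← 14.29 m/s
throttle_to(1509): rpm ← 1509
adjust_throttle(-437): rpm ← 1509 -437 = 1072
final state: V = 14.29 m/s, rpm = 1072 → n = rpm/60 = 17.866667 rev/s
J = V / (n·D) = 14.29 / (17.866667 × 0.621) = 1.287944
regime bands: climb J<0.2721 | cruise [0.2721, 0.5443) | windmill J≥0.5443
J = 1.2879 → windmill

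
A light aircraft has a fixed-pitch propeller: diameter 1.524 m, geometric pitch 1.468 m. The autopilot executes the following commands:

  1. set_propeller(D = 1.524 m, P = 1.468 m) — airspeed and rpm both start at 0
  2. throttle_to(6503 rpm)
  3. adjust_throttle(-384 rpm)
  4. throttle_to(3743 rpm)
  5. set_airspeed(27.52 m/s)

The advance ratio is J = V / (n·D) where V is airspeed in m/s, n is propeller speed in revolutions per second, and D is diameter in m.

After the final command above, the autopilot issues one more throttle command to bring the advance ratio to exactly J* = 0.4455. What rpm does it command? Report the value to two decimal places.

rpm = 2432.02

set_propeller: D = 1.524 m, P = 1.468 m (p = P/D = 0.963255); state ← (V=0, rpm=0)
throttle_to(6503): rpm ← 6503
adjust_throttle(-384): rpm ← 6503 -384 = 6119
throttle_to(3743): rpm ← 3743
set_airspeed(27.52): V ← 27.52 m/s
final state: V = 27.52 m/s, rpm = 3743 → n = rpm/60 = 62.383333 rev/s
target J* = 0.4455; solve J* = V/(n·D) for n: n = V/(J*·D) = 27.52/(0.4455 × 1.524) = 40.533654 rev/s
rpm = 60·n = 2432.019230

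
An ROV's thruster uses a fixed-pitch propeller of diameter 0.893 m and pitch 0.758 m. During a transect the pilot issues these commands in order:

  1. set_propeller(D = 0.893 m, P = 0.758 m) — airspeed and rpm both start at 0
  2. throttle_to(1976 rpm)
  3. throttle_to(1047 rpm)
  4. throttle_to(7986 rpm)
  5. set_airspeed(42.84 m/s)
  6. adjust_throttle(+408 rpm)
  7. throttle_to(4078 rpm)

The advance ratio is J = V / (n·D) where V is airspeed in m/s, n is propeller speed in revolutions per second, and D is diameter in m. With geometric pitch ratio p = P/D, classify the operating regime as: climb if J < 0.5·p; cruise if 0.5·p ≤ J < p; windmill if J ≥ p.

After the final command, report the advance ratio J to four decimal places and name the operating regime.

J = 0.7058, regime = cruise

set_propeller: D = 0.893 m, P = 0.758 m (p = P/D = 0.848824); state ← (V=0, rpm=0)
throttle_to(1976): rpm ← 1976
throttle_to(1047): rpm ← 1047
throttle_to(7986): rpm ← 7986
set_airspeed(42.84): V ← 42.84 m/s
adjust_throttle(+408): rpm ← 7986 +408 = 8394
throttle_to(4078): rpm ← 4078
final state: V = 42.84 m/s, rpm = 4078 → n = rpm/60 = 67.966667 rev/s
J = V / (n·D) = 42.84 / (67.966667 × 0.893) = 0.705833
regime bands: climb J<0.4244 | cruise [0.4244, 0.8488) | windmill J≥0.8488
J = 0.7058 → cruise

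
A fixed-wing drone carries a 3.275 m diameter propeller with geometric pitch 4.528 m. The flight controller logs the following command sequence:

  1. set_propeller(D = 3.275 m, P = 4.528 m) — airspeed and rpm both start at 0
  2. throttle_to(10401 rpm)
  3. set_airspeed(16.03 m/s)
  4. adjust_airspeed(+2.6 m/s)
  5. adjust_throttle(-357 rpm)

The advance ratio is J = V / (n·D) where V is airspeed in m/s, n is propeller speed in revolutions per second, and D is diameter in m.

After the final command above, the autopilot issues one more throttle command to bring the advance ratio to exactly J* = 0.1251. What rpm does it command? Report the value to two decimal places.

set_propeller: D = 3.275 m, P = 4.528 m (p = P/D = 1.382595); state ← (V=0, rpm=0)
throttle_to(10401): rpm ← 10401
set_airspeed(16.03): V ← 16.03 m/s
adjust_airspeed(+2.6): V ← 16.03 +2.6 = 18.63 m/s
adjust_throttle(-357): rpm ← 10401 -357 = 10044
final state: V = 18.63 m/s, rpm = 10044 → n = rpm/60 = 167.400000 rev/s
target J* = 0.1251; solve J* = V/(n·D) for n: n = V/(J*·D) = 18.63/(0.1251 × 3.275) = 45.472019 rev/s
rpm = 60·n = 2728.321160

rpm = 2728.32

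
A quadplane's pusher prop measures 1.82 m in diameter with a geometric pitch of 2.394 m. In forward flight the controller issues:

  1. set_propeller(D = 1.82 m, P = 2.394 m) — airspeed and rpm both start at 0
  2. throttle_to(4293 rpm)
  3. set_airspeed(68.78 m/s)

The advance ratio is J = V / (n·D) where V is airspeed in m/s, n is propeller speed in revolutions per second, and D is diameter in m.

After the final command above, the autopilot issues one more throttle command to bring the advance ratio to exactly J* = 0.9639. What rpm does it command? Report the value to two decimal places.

set_propeller: D = 1.82 m, P = 2.394 m (p = P/D = 1.315385); state ← (V=0, rpm=0)
throttle_to(4293): rpm ← 4293
set_airspeed(68.78): V ← 68.78 m/s
final state: V = 68.78 m/s, rpm = 4293 → n = rpm/60 = 71.550000 rev/s
target J* = 0.9639; solve J* = V/(n·D) for n: n = V/(J*·D) = 68.78/(0.9639 × 1.82) = 39.206566 rev/s
rpm = 60·n = 2352.393949

rpm = 2352.39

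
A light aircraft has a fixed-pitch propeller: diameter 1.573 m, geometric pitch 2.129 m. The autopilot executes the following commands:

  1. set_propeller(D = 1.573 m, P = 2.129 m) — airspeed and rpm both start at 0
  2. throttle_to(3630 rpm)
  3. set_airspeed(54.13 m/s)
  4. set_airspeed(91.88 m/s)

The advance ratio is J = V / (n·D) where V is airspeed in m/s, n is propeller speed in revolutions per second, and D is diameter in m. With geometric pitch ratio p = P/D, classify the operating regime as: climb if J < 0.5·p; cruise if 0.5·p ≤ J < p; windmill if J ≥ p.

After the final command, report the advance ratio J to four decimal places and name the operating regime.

set_propeller: D = 1.573 m, P = 2.129 m (p = P/D = 1.353465); state ← (V=0, rpm=0)
throttle_to(3630): rpm ← 3630
set_airspeed(54.13): V ← 54.13 m/s
set_airspeed(91.88): V ← 91.88 m/s
final state: V = 91.88 m/s, rpm = 3630 → n = rpm/60 = 60.500000 rev/s
J = V / (n·D) = 91.88 / (60.500000 × 1.573) = 0.965466
regime bands: climb J<0.6767 | cruise [0.6767, 1.3535) | windmill J≥1.3535
J = 0.9655 → cruise

J = 0.9655, regime = cruise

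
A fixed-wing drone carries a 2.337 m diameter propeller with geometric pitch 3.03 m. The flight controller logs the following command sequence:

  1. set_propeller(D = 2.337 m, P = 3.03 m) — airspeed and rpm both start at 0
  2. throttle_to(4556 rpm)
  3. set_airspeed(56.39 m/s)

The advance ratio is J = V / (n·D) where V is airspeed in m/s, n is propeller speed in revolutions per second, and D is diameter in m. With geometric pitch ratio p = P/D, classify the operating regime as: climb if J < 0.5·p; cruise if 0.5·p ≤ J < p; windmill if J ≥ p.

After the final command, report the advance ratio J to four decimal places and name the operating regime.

set_propeller: D = 2.337 m, P = 3.03 m (p = P/D = 1.296534); state ← (V=0, rpm=0)
throttle_to(4556): rpm ← 4556
set_airspeed(56.39): V ← 56.39 m/s
final state: V = 56.39 m/s, rpm = 4556 → n = rpm/60 = 75.933333 rev/s
J = V / (n·D) = 56.39 / (75.933333 × 2.337) = 0.317769
regime bands: climb J<0.6483 | cruise [0.6483, 1.2965) | windmill J≥1.2965
J = 0.3178 → climb

J = 0.3178, regime = climb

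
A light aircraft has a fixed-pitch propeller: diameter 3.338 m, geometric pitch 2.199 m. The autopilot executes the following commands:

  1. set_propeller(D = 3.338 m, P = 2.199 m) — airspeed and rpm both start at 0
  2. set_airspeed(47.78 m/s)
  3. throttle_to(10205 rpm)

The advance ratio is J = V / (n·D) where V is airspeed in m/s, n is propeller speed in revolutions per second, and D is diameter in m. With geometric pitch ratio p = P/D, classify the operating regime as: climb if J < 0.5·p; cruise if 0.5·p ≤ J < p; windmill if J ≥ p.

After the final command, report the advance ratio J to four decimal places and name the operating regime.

set_propeller: D = 3.338 m, P = 2.199 m (p = P/D = 0.658778); state ← (V=0, rpm=0)
set_airspeed(47.78): V ← 47.78 m/s
throttle_to(10205): rpm ← 10205
final state: V = 47.78 m/s, rpm = 10205 → n = rpm/60 = 170.083333 rev/s
J = V / (n·D) = 47.78 / (170.083333 × 3.338) = 0.084159
regime bands: climb J<0.3294 | cruise [0.3294, 0.6588) | windmill J≥0.6588
J = 0.0842 → climb

J = 0.0842, regime = climb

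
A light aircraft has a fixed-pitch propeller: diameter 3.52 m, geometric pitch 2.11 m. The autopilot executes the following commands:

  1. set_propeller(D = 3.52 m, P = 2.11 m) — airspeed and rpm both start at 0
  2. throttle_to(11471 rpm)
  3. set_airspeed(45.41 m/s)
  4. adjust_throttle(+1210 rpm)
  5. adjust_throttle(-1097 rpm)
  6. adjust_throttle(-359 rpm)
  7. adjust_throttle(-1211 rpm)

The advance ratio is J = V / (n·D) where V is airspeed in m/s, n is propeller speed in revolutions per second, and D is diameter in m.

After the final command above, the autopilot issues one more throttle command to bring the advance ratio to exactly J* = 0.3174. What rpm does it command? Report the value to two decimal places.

rpm = 2438.67

set_propeller: D = 3.52 m, P = 2.11 m (p = P/D = 0.599432); state ← (V=0, rpm=0)
throttle_to(11471): rpm ← 11471
set_airspeed(45.41): V ← 45.41 m/s
adjust_throttle(+1210): rpm ← 11471 +1210 = 12681
adjust_throttle(-1097): rpm ← 12681 -1097 = 11584
adjust_throttle(-359): rpm ← 11584 -359 = 11225
adjust_throttle(-1211): rpm ← 11225 -1211 = 10014
final state: V = 45.41 m/s, rpm = 10014 → n = rpm/60 = 166.900000 rev/s
target J* = 0.3174; solve J* = V/(n·D) for n: n = V/(J*·D) = 45.41/(0.3174 × 3.52) = 40.644512 rev/s
rpm = 60·n = 2438.670734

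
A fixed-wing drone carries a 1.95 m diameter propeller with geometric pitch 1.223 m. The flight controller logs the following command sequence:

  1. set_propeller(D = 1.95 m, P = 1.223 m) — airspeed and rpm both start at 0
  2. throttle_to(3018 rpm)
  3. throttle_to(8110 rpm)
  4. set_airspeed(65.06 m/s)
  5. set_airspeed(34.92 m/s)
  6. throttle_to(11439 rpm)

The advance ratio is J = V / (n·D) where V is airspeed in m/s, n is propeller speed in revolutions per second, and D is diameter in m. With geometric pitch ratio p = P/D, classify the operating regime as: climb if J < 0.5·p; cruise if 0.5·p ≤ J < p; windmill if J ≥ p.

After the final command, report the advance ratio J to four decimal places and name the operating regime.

J = 0.0939, regime = climb

set_propeller: D = 1.95 m, P = 1.223 m (p = P/D = 0.627179); state ← (V=0, rpm=0)
throttle_to(3018): rpm ← 3018
throttle_to(8110): rpm ← 8110
set_airspeed(65.06): V ← 65.06 m/s
set_airspeed(34.92): V ← 34.92 m/s
throttle_to(11439): rpm ← 11439
final state: V = 34.92 m/s, rpm = 11439 → n = rpm/60 = 190.650000 rev/s
J = V / (n·D) = 34.92 / (190.650000 × 1.95) = 0.093930
regime bands: climb J<0.3136 | cruise [0.3136, 0.6272) | windmill J≥0.6272
J = 0.0939 → climb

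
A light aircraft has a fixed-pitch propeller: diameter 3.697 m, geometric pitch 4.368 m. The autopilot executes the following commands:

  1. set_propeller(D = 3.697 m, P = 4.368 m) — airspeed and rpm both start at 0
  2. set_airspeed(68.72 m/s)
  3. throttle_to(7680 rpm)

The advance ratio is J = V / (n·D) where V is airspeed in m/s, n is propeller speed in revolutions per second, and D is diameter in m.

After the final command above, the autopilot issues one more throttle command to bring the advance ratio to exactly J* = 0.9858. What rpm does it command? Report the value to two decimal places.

rpm = 1131.35

set_propeller: D = 3.697 m, P = 4.368 m (p = P/D = 1.181499); state ← (V=0, rpm=0)
set_airspeed(68.72): V ← 68.72 m/s
throttle_to(7680): rpm ← 7680
final state: V = 68.72 m/s, rpm = 7680 → n = rpm/60 = 128.000000 rev/s
target J* = 0.9858; solve J* = V/(n·D) for n: n = V/(J*·D) = 68.72/(0.9858 × 3.697) = 18.855797 rev/s
rpm = 60·n = 1131.347800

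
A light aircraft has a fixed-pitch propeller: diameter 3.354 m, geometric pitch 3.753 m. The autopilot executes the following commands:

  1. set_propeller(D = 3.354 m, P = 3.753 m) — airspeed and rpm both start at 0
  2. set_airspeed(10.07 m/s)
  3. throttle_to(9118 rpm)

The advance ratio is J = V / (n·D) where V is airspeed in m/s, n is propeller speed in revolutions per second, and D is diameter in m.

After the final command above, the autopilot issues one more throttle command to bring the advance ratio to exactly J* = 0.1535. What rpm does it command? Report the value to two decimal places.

rpm = 1173.57

set_propeller: D = 3.354 m, P = 3.753 m (p = P/D = 1.118962); state ← (V=0, rpm=0)
set_airspeed(10.07): V ← 10.07 m/s
throttle_to(9118): rpm ← 9118
final state: V = 10.07 m/s, rpm = 9118 → n = rpm/60 = 151.966667 rev/s
target J* = 0.1535; solve J* = V/(n·D) for n: n = V/(J*·D) = 10.07/(0.1535 × 3.354) = 19.559513 rev/s
rpm = 60·n = 1173.570767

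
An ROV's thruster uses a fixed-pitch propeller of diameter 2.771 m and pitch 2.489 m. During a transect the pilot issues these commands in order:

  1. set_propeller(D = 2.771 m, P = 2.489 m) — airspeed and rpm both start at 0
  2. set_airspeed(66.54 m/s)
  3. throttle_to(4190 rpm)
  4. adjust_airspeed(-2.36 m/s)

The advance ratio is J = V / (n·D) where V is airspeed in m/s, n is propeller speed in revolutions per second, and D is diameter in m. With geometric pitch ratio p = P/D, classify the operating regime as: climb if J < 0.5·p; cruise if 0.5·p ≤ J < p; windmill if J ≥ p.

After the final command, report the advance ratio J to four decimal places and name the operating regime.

set_propeller: D = 2.771 m, P = 2.489 m (p = P/D = 0.898232); state ← (V=0, rpm=0)
set_airspeed(66.54): V ← 66.54 m/s
throttle_to(4190): rpm ← 4190
adjust_airspeed(-2.36): V ← 66.54 -2.36 = 64.18 m/s
final state: V = 64.18 m/s, rpm = 4190 → n = rpm/60 = 69.833333 rev/s
J = V / (n·D) = 64.18 / (69.833333 × 2.771) = 0.331666
regime bands: climb J<0.4491 | cruise [0.4491, 0.8982) | windmill J≥0.8982
J = 0.3317 → climb

J = 0.3317, regime = climb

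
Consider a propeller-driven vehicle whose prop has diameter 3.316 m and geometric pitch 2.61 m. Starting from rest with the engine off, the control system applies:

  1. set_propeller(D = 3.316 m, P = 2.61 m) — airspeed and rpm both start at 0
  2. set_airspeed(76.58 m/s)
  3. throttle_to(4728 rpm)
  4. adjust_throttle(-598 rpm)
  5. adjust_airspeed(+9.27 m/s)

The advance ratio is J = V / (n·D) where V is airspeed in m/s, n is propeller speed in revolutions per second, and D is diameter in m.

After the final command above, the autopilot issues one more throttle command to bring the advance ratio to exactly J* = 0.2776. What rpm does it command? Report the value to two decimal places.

set_propeller: D = 3.316 m, P = 2.61 m (p = P/D = 0.787093); state ← (V=0, rpm=0)
set_airspeed(76.58): V ← 76.58 m/s
throttle_to(4728): rpm ← 4728
adjust_throttle(-598): rpm ← 4728 -598 = 4130
adjust_airspeed(+9.27): V ← 76.58 +9.27 = 85.85 m/s
final state: V = 85.85 m/s, rpm = 4130 → n = rpm/60 = 68.833333 rev/s
target J* = 0.2776; solve J* = V/(n·D) for n: n = V/(J*·D) = 85.85/(0.2776 × 3.316) = 93.262342 rev/s
rpm = 60·n = 5595.740502

rpm = 5595.74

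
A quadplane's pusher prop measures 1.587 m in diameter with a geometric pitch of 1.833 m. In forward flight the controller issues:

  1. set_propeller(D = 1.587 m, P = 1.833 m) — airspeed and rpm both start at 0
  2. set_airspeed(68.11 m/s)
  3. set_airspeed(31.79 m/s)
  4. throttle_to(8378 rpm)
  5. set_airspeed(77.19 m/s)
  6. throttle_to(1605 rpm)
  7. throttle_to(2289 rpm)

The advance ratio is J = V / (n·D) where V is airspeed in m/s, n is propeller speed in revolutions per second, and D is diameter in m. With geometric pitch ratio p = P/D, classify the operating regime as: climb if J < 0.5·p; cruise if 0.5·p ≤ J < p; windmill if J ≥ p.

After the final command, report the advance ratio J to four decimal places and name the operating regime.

set_propeller: D = 1.587 m, P = 1.833 m (p = P/D = 1.155009); state ← (V=0, rpm=0)
set_airspeed(68.11): V ← 68.11 m/s
set_airspeed(31.79): V ← 31.79 m/s
throttle_to(8378): rpm ← 8378
set_airspeed(77.19): V ← 77.19 m/s
throttle_to(1605): rpm ← 1605
throttle_to(2289): rpm ← 2289
final state: V = 77.19 m/s, rpm = 2289 → n = rpm/60 = 38.150000 rev/s
J = V / (n·D) = 77.19 / (38.150000 × 1.587) = 1.274939
regime bands: climb J<0.5775 | cruise [0.5775, 1.1550) | windmill J≥1.1550
J = 1.2749 → windmill

J = 1.2749, regime = windmill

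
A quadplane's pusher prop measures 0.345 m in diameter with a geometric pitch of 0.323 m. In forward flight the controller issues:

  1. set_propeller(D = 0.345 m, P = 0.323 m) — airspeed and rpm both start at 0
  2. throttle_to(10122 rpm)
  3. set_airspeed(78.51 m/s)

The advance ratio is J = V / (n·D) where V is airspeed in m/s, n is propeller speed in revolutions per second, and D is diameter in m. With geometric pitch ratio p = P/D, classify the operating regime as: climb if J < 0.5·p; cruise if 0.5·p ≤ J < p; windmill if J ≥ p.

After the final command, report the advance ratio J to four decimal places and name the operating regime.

set_propeller: D = 0.345 m, P = 0.323 m (p = P/D = 0.936232); state ← (V=0, rpm=0)
throttle_to(10122): rpm ← 10122
set_airspeed(78.51): V ← 78.51 m/s
final state: V = 78.51 m/s, rpm = 10122 → n = rpm/60 = 168.700000 rev/s
J = V / (n·D) = 78.51 / (168.700000 × 0.345) = 1.348934
regime bands: climb J<0.4681 | cruise [0.4681, 0.9362) | windmill J≥0.9362
J = 1.3489 → windmill

J = 1.3489, regime = windmill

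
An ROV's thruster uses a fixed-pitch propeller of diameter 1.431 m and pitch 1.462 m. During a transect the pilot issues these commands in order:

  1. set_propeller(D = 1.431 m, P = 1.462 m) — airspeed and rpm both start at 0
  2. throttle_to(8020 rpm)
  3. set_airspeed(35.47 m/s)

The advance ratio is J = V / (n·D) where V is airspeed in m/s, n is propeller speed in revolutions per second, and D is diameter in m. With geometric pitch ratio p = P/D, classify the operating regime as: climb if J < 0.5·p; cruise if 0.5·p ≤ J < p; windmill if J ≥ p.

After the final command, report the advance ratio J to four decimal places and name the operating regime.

J = 0.1854, regime = climb

set_propeller: D = 1.431 m, P = 1.462 m (p = P/D = 1.021663); state ← (V=0, rpm=0)
throttle_to(8020): rpm ← 8020
set_airspeed(35.47): V ← 35.47 m/s
final state: V = 35.47 m/s, rpm = 8020 → n = rpm/60 = 133.666667 rev/s
J = V / (n·D) = 35.47 / (133.666667 × 1.431) = 0.185438
regime bands: climb J<0.5108 | cruise [0.5108, 1.0217) | windmill J≥1.0217
J = 0.1854 → climb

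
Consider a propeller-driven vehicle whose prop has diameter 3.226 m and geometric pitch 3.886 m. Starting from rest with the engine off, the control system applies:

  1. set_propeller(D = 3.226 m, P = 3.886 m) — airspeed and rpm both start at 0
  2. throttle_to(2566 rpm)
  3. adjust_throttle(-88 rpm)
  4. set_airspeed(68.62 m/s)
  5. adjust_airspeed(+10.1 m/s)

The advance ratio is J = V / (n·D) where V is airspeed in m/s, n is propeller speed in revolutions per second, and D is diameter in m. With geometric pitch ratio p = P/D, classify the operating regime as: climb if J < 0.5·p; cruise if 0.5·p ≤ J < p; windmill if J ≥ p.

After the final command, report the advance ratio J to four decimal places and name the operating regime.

set_propeller: D = 3.226 m, P = 3.886 m (p = P/D = 1.204588); state ← (V=0, rpm=0)
throttle_to(2566): rpm ← 2566
adjust_throttle(-88): rpm ← 2566 -88 = 2478
set_airspeed(68.62): V ← 68.62 m/s
adjust_airspeed(+10.1): V ← 68.62 +10.1 = 78.72 m/s
final state: V = 78.72 m/s, rpm = 2478 → n = rpm/60 = 41.300000 rev/s
J = V / (n·D) = 78.72 / (41.300000 × 3.226) = 0.590841
regime bands: climb J<0.6023 | cruise [0.6023, 1.2046) | windmill J≥1.2046
J = 0.5908 → climb

J = 0.5908, regime = climb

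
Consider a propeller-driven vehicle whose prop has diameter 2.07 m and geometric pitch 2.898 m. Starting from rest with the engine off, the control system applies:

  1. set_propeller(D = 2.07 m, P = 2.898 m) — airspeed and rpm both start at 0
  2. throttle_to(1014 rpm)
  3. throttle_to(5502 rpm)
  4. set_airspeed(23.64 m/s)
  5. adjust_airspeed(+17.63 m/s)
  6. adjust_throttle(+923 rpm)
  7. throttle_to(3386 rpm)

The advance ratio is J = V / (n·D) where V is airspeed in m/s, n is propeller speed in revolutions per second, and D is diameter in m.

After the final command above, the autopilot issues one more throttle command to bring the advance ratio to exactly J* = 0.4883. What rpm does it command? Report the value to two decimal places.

set_propeller: D = 2.07 m, P = 2.898 m (p = P/D = 1.400000); state ← (V=0, rpm=0)
throttle_to(1014): rpm ← 1014
throttle_to(5502): rpm ← 5502
set_airspeed(23.64): V ← 23.64 m/s
adjust_airspeed(+17.63): V ← 23.64 +17.63 = 41.27 m/s
adjust_throttle(+923): rpm ← 5502 +923 = 6425
throttle_to(3386): rpm ← 3386
final state: V = 41.27 m/s, rpm = 3386 → n = rpm/60 = 56.433333 rev/s
target J* = 0.4883; solve J* = V/(n·D) for n: n = V/(J*·D) = 41.27/(0.4883 × 2.07) = 40.829814 rev/s
rpm = 60·n = 2449.788827

rpm = 2449.79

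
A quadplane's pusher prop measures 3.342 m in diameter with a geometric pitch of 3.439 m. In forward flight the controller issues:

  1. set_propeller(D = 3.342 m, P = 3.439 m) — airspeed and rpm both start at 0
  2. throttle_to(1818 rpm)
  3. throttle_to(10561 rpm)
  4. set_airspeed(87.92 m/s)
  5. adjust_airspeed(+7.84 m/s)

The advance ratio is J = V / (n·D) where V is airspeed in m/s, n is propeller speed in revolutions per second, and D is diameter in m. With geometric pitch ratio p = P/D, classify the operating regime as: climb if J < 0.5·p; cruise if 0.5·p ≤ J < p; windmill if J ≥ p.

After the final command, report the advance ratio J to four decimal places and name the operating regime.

J = 0.1628, regime = climb

set_propeller: D = 3.342 m, P = 3.439 m (p = P/D = 1.029025); state ← (V=0, rpm=0)
throttle_to(1818): rpm ← 1818
throttle_to(10561): rpm ← 10561
set_airspeed(87.92): V ← 87.92 m/s
adjust_airspeed(+7.84): V ← 87.92 +7.84 = 95.76 m/s
final state: V = 95.76 m/s, rpm = 10561 → n = rpm/60 = 176.016667 rev/s
J = V / (n·D) = 95.76 / (176.016667 × 3.342) = 0.162789
regime bands: climb J<0.5145 | cruise [0.5145, 1.0290) | windmill J≥1.0290
J = 0.1628 → climb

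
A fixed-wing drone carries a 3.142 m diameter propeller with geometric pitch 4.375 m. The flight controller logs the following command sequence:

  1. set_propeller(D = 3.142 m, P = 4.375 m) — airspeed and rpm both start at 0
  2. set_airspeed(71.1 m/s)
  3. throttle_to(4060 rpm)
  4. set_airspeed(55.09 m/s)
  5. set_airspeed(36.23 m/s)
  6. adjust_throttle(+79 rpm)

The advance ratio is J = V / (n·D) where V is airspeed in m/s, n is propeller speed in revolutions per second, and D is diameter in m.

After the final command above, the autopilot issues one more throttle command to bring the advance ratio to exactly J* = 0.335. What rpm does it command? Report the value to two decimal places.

rpm = 2065.23

set_propeller: D = 3.142 m, P = 4.375 m (p = P/D = 1.392425); state ← (V=0, rpm=0)
set_airspeed(71.1): V ← 71.1 m/s
throttle_to(4060): rpm ← 4060
set_airspeed(55.09): V ← 55.09 m/s
set_airspeed(36.23): V ← 36.23 m/s
adjust_throttle(+79): rpm ← 4060 +79 = 4139
final state: V = 36.23 m/s, rpm = 4139 → n = rpm/60 = 68.983333 rev/s
target J* = 0.335; solve J* = V/(n·D) for n: n = V/(J*·D) = 36.23/(0.335 × 3.142) = 34.420514 rev/s
rpm = 60·n = 2065.230816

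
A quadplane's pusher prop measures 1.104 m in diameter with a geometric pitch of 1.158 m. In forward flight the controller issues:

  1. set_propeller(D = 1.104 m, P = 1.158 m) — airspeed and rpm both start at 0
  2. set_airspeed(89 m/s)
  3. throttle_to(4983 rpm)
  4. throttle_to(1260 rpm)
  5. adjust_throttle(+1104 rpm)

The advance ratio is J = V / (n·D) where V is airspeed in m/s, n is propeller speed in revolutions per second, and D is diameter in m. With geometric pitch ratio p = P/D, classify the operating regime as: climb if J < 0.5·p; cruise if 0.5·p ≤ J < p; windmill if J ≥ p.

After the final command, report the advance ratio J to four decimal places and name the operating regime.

J = 2.0461, regime = windmill

set_propeller: D = 1.104 m, P = 1.158 m (p = P/D = 1.048913); state ← (V=0, rpm=0)
set_airspeed(89): V ← 89 m/s
throttle_to(4983): rpm ← 4983
throttle_to(1260): rpm ← 1260
adjust_throttle(+1104): rpm ← 1260 +1104 = 2364
final state: V = 89 m/s, rpm = 2364 → n = rpm/60 = 39.400000 rev/s
J = V / (n·D) = 89 / (39.400000 × 1.104) = 2.046090
regime bands: climb J<0.5245 | cruise [0.5245, 1.0489) | windmill J≥1.0489
J = 2.0461 → windmill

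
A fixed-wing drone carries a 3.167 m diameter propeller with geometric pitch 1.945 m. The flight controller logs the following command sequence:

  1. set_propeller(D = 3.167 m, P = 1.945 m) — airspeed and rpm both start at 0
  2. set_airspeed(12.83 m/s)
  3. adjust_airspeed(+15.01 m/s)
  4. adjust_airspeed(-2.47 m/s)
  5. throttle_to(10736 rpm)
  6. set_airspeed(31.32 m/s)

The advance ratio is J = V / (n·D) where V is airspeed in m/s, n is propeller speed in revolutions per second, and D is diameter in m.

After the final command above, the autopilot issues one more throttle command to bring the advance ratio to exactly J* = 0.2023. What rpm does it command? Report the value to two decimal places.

set_propeller: D = 3.167 m, P = 1.945 m (p = P/D = 0.614146); state ← (V=0, rpm=0)
set_airspeed(12.83): V ← 12.83 m/s
adjust_airspeed(+15.01): V ← 12.83 +15.01 = 27.84 m/s
adjust_airspeed(-2.47): V ← 27.84 -2.47 = 25.37 m/s
throttle_to(10736): rpm ← 10736
set_airspeed(31.32): V ← 31.32 m/s
final state: V = 31.32 m/s, rpm = 10736 → n = rpm/60 = 178.933333 rev/s
target J* = 0.2023; solve J* = V/(n·D) for n: n = V/(J*·D) = 31.32/(0.2023 × 3.167) = 48.885246 rev/s
rpm = 60·n = 2933.114775

rpm = 2933.11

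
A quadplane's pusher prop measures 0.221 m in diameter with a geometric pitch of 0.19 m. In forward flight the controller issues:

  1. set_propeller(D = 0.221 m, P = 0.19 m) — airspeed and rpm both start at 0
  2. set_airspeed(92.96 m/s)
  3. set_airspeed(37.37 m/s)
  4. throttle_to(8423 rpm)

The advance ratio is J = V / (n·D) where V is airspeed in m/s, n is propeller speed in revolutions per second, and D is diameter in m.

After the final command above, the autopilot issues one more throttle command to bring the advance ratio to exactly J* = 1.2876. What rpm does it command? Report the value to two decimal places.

rpm = 7879.54

set_propeller: D = 0.221 m, P = 0.19 m (p = P/D = 0.859729); state ← (V=0, rpm=0)
set_airspeed(92.96): V ← 92.96 m/s
set_airspeed(37.37): V ← 37.37 m/s
throttle_to(8423): rpm ← 8423
final state: V = 37.37 m/s, rpm = 8423 → n = rpm/60 = 140.383333 rev/s
target J* = 1.2876; solve J* = V/(n·D) for n: n = V/(J*·D) = 37.37/(1.2876 × 0.221) = 131.325740 rev/s
rpm = 60·n = 7879.544391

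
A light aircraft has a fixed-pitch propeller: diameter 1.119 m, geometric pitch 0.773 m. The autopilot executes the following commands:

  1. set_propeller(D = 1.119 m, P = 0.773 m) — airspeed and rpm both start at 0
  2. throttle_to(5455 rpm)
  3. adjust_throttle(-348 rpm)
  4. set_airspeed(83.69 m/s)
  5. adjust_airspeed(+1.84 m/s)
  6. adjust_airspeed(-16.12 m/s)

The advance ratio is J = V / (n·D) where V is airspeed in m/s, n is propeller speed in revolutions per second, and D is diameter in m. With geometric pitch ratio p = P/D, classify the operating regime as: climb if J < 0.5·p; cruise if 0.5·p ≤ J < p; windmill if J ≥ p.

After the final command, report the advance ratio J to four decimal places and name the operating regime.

J = 0.7287, regime = windmill

set_propeller: D = 1.119 m, P = 0.773 m (p = P/D = 0.690795); state ← (V=0, rpm=0)
throttle_to(5455): rpm ← 5455
adjust_throttle(-348): rpm ← 5455 -348 = 5107
set_airspeed(83.69): V ← 83.69 m/s
adjust_airspeed(+1.84): V ← 83.69 +1.84 = 85.53 m/s
adjust_airspeed(-16.12): V ← 85.53 -16.12 = 69.41 m/s
final state: V = 69.41 m/s, rpm = 5107 → n = rpm/60 = 85.116667 rev/s
J = V / (n·D) = 69.41 / (85.116667 × 1.119) = 0.728748
regime bands: climb J<0.3454 | cruise [0.3454, 0.6908) | windmill J≥0.6908
J = 0.7287 → windmill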